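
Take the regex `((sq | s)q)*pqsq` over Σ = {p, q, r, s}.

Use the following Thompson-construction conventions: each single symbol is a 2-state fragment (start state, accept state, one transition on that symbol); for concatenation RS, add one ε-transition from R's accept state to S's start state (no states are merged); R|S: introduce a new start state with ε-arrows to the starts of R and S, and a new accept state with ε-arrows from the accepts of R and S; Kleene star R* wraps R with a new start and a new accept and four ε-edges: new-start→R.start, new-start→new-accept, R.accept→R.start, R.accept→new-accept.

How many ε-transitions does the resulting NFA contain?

14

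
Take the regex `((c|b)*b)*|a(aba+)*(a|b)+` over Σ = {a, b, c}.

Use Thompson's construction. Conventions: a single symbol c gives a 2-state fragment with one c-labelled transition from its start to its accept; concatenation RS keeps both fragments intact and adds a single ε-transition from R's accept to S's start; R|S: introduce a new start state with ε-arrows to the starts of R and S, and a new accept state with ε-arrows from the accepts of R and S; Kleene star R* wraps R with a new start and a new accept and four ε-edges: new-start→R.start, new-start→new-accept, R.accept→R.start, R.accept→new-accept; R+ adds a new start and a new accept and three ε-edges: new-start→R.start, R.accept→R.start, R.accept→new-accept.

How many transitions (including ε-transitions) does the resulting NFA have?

Recursing over subexpressions:
Each of the 9 symbol leaves contributes 1 transition (1 symbol, 0 ε).
  c|b = 6 transitions (2 symbol, 4 ε)
  (c|b)* = 10 transitions (2 symbol, 8 ε)
  (c|b)*b = 12 transitions (3 symbol, 9 ε)
  ((c|b)*b)* = 16 transitions (3 symbol, 13 ε)
  a+ = 4 transitions (1 symbol, 3 ε)
  aba+ = 8 transitions (3 symbol, 5 ε)
  (aba+)* = 12 transitions (3 symbol, 9 ε)
  a|b = 6 transitions (2 symbol, 4 ε)
  (a|b)+ = 9 transitions (2 symbol, 7 ε)
  a(aba+)*(a|b)+ = 24 transitions (6 symbol, 18 ε)
  ((c|b)*b)*|a(aba+)*(a|b)+ = 44 transitions (9 symbol, 35 ε)

44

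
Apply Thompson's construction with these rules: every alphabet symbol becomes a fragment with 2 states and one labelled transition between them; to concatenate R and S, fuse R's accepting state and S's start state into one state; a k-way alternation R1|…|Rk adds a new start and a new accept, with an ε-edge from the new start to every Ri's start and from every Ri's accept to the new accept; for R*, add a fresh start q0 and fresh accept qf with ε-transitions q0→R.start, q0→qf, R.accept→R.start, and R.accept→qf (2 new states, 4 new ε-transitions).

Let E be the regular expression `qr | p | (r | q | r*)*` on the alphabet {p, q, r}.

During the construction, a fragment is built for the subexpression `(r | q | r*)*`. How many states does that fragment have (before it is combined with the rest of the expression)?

Fragment for `(r | q | r*)*`:
Each of the 3 symbol leaves contributes a 2-state fragment.
  r* = 4 states
  r | q | r* = 10 states
  (r | q | r*)* = 12 states

12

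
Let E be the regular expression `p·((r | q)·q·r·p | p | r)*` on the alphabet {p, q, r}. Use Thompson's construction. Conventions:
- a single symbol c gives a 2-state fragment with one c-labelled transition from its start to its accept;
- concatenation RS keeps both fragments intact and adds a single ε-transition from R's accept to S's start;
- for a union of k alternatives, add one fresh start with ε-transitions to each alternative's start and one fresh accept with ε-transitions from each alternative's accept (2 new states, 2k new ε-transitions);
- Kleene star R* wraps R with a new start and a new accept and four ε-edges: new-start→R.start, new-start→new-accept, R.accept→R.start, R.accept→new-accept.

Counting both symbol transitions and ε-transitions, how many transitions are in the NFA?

Bottom-up over the parse tree:
Each of the 8 symbol leaves contributes 1 transition (1 symbol, 0 ε).
  r | q → 6 transitions (2 symbol, 4 ε)
  (r | q)·q·r·p → 12 transitions (5 symbol, 7 ε)
  (r | q)·q·r·p | p | r → 20 transitions (7 symbol, 13 ε)
  ((r | q)·q·r·p | p | r)* → 24 transitions (7 symbol, 17 ε)
  p·((r | q)·q·r·p | p | r)* → 26 transitions (8 symbol, 18 ε)

26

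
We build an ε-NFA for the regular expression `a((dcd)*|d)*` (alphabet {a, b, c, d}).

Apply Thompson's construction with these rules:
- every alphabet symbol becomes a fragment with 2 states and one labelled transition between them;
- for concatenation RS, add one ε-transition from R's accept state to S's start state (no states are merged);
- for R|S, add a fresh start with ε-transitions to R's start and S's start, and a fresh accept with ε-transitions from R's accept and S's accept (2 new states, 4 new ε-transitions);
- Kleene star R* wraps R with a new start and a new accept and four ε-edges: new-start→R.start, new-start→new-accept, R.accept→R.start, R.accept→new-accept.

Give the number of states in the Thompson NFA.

16

Recursing over subexpressions:
Each of the 5 symbol leaves contributes a 2-state fragment.
  dcd : 6 states
  (dcd)* : 8 states
  (dcd)*|d : 12 states
  ((dcd)*|d)* : 14 states
  a((dcd)*|d)* : 16 states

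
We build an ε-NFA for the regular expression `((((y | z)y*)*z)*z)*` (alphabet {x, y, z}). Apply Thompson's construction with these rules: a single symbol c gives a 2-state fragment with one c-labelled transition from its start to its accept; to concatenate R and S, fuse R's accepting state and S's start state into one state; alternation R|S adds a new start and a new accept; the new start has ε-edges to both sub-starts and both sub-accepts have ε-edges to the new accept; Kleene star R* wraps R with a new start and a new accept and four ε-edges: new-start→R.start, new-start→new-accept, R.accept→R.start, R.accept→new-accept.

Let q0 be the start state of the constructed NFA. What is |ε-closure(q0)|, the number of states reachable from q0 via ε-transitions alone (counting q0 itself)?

9

Work bottom-up. For each fragment F, track |ε-closure(F.start)| and whether F's accept lies in that closure (i.e. whether F accepts ε). A single-symbol fragment has closure size 1 and does not accept ε.
  y | z : new start ε-reaches every alternative's start; none of them accept ε, so the new accept is not reached: C = 1 + 1 + 1 = 3
  y* : C = 1 (new start) + 1 (body) + 1 (new accept) = 3
  (y | z)y* : same as the first factor's closure: C = 3
  ((y | z)y*)* : C = 1 (new start) + 3 (body) + 1 (new accept) = 5
  ((y | z)y*)*z : the left operand accepts ε, so the closure extends into the next operand (the shared merged state is already counted); C = 5 + (1−1) = 5
  (((y | z)y*)*z)* : C = 1 (new start) + 5 (body) + 1 (new accept) = 7
  (((y | z)y*)*z)*z : C = 7 + (1−1) = 7 (closure spills across the concat boundary because the left factor accepts ε)
  ((((y | z)y*)*z)*z)* : new start has ε-edges to the inner start and to the new accept, so C = 2 + 7 = 9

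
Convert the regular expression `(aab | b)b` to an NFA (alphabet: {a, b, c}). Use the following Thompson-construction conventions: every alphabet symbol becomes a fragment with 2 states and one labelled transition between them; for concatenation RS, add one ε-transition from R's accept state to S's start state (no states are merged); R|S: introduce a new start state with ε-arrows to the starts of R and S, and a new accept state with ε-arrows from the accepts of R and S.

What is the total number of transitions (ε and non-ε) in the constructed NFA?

12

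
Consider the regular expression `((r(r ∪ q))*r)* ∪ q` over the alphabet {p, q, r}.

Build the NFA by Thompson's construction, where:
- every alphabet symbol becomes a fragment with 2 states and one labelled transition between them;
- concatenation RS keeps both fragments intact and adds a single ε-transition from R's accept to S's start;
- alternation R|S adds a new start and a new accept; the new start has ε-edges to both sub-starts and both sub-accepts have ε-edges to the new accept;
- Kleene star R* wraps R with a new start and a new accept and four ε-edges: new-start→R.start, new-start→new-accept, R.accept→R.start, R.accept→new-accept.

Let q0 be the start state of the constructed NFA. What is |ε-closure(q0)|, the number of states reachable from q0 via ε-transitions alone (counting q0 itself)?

9

Work bottom-up. For each fragment F, track |ε-closure(F.start)| and whether F's accept lies in that closure (i.e. whether F accepts ε). A single-symbol fragment has closure size 1 and does not accept ε.
  r ∪ q : new start ε-reaches every alternative's start; none of them accept ε, so the new accept is not reached: C = 1 + 1 + 1 = 3
  r(r ∪ q) : same as the first factor's closure: C = 1
  (r(r ∪ q))* : C = 1 (new start) + 1 (body) + 1 (new accept) = 3
  (r(r ∪ q))*r : C = 3 + 1 = 4 (closure spills across the concat boundary because the left factor accepts ε)
  ((r(r ∪ q))*r)* : C = 1 (new start) + 4 (body) + 1 (new accept) = 6
  ((r(r ∪ q))*r)* ∪ q : C = 1 (new start) + (6 + 1) + 1 (new accept, since some branch ε-reaches its own accept) = 9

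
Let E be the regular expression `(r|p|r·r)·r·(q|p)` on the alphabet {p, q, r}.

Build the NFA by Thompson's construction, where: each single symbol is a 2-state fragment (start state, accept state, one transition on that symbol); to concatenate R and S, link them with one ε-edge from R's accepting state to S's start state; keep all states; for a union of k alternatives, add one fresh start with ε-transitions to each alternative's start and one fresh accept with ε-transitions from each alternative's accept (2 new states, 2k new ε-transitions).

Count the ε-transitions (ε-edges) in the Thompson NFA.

Per subexpression:
Each of the 7 symbol leaves contributes 0 ε-transitions.
  r·r → 1 ε-transition
  r|p|r·r → 7 ε-transitions
  q|p → 4 ε-transitions
  (r|p|r·r)·r·(q|p) → 13 ε-transitions

13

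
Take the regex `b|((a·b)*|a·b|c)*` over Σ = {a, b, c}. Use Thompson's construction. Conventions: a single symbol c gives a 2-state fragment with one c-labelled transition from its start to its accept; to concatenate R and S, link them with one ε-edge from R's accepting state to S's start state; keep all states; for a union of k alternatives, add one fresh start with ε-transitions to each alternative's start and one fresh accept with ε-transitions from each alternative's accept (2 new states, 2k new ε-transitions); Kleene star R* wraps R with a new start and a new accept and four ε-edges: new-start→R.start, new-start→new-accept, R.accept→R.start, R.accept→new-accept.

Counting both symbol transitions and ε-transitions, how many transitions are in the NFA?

26

By structural recursion:
Each of the 6 symbol leaves contributes 1 transition (1 symbol, 0 ε).
  a·b : 3 transitions (2 symbol, 1 ε)
  (a·b)* : 7 transitions (2 symbol, 5 ε)
  a·b : 3 transitions (2 symbol, 1 ε)
  (a·b)*|a·b|c : 17 transitions (5 symbol, 12 ε)
  ((a·b)*|a·b|c)* : 21 transitions (5 symbol, 16 ε)
  b|((a·b)*|a·b|c)* : 26 transitions (6 symbol, 20 ε)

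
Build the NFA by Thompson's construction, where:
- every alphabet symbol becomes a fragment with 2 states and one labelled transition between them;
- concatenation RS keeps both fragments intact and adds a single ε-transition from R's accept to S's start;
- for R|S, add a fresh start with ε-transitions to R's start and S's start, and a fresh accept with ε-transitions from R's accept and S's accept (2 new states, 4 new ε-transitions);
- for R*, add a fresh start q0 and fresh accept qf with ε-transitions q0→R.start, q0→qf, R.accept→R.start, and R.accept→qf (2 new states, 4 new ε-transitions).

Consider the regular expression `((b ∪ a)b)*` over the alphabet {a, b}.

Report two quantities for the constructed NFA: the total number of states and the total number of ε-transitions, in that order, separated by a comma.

10, 9

Recursing over subexpressions:
Each of the 3 symbol leaves contributes 2 states and 0 ε-transitions.
  b ∪ a → 6 states, 4 ε-transitions
  (b ∪ a)b → 8 states, 5 ε-transitions
  ((b ∪ a)b)* → 10 states, 9 ε-transitions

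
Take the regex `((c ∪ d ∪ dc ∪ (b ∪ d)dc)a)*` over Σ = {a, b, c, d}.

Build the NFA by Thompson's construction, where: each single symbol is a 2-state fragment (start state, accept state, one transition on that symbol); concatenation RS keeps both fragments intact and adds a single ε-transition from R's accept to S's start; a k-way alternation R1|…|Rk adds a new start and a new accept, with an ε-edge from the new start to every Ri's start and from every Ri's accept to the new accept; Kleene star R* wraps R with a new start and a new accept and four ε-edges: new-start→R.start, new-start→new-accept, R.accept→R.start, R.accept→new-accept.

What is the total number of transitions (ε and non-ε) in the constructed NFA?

Bottom-up over the parse tree:
Each of the 9 symbol leaves contributes 1 transition (1 symbol, 0 ε).
  dc — 3 transitions (2 symbol, 1 ε)
  b ∪ d — 6 transitions (2 symbol, 4 ε)
  (b ∪ d)dc — 10 transitions (4 symbol, 6 ε)
  c ∪ d ∪ dc ∪ (b ∪ d)dc — 23 transitions (8 symbol, 15 ε)
  (c ∪ d ∪ dc ∪ (b ∪ d)dc)a — 25 transitions (9 symbol, 16 ε)
  ((c ∪ d ∪ dc ∪ (b ∪ d)dc)a)* — 29 transitions (9 symbol, 20 ε)

29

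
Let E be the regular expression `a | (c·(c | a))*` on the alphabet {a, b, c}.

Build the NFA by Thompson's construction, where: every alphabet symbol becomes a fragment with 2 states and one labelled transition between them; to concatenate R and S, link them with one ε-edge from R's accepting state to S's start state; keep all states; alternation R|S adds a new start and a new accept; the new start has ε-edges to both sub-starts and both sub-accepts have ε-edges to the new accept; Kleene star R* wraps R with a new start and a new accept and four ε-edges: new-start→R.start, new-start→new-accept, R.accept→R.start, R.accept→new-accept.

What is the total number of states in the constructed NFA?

By structural recursion:
Each of the 4 symbol leaves contributes a 2-state fragment.
  c | a → 6 states
  c·(c | a) → 8 states
  (c·(c | a))* → 10 states
  a | (c·(c | a))* → 14 states

14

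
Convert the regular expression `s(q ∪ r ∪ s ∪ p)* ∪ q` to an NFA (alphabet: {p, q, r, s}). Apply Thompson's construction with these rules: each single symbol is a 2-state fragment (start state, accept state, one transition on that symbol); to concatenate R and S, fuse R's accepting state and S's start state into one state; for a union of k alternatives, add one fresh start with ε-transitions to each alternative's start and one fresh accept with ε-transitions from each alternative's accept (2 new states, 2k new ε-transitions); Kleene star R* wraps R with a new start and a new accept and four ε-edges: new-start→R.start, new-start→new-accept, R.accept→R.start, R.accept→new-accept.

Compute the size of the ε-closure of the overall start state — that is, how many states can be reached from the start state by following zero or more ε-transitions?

Compute the ε-closure size of each fragment's start state recursively; a symbol fragment's start has no outgoing ε-edge, so its closure is just itself (size 1).
  q ∪ r ∪ s ∪ p : C = 1 + 1 + 1 + 1 + 1 = 5 (the new accept is not ε-reachable since no branch accepts ε)
  (q ∪ r ∪ s ∪ p)* : the star's fresh start ε-reaches both the body's start and the fresh accept: C = 2 + 5 = 7
  s(q ∪ r ∪ s ∪ p)* : same as the first factor's closure: C = 1
  s(q ∪ r ∪ s ∪ p)* ∪ q : new start ε-reaches every alternative's start; none of them accept ε, so the new accept is not reached: C = 1 + 1 + 1 = 3

3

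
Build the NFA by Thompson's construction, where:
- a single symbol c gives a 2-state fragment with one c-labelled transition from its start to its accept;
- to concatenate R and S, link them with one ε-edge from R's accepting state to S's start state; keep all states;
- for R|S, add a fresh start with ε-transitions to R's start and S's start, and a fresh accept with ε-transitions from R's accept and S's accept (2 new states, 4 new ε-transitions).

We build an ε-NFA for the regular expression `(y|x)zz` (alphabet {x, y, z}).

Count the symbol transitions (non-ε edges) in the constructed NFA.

Per subexpression:
Each of the 4 symbol leaves contributes exactly 1 symbol transition.
  y|x → 2 symbol transitions
  (y|x)zz → 4 symbol transitions

4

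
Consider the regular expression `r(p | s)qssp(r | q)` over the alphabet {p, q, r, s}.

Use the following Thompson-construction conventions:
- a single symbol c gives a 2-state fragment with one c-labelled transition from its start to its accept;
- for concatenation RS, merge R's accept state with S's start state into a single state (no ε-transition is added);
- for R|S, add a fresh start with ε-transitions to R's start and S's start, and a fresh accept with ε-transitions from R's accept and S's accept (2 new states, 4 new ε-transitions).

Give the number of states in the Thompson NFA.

Per subexpression:
Each of the 9 symbol leaves contributes a 2-state fragment.
  p | s → 6 states
  r | q → 6 states
  r(p | s)qssp(r | q) → 16 states

16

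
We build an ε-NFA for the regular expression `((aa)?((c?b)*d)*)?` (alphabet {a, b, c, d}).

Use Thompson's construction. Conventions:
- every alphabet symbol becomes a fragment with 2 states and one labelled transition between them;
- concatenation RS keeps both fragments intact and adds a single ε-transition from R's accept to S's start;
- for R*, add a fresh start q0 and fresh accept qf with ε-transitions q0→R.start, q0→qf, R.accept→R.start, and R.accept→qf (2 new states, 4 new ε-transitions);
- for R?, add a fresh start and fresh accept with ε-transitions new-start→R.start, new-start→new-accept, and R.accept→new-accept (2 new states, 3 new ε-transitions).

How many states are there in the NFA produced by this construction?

20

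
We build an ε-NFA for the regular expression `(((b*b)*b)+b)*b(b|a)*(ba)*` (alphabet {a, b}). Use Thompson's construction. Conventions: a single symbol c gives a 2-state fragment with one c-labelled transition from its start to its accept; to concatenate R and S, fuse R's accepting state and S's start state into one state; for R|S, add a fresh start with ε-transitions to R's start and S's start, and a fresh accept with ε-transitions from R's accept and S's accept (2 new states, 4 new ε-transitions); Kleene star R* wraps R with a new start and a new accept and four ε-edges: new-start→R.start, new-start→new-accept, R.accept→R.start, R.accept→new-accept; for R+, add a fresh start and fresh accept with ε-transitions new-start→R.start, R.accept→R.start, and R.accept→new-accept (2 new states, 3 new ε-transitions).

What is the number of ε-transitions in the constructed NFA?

27

Per subexpression:
Each of the 9 symbol leaves contributes 0 ε-transitions.
  b* — 4 ε-transitions
  b*b — 4 ε-transitions
  (b*b)* — 8 ε-transitions
  (b*b)*b — 8 ε-transitions
  ((b*b)*b)+ — 11 ε-transitions
  ((b*b)*b)+b — 11 ε-transitions
  (((b*b)*b)+b)* — 15 ε-transitions
  b|a — 4 ε-transitions
  (b|a)* — 8 ε-transitions
  ba — 0 ε-transitions
  (ba)* — 4 ε-transitions
  (((b*b)*b)+b)*b(b|a)*(ba)* — 27 ε-transitions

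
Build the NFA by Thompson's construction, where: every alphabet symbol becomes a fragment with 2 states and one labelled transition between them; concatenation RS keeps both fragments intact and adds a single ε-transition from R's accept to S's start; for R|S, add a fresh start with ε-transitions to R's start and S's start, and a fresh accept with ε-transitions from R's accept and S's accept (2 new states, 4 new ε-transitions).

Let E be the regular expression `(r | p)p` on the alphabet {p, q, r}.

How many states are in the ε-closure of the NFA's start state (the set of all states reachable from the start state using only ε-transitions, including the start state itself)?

3

Let C(F) = |ε-closure(F.start)| within fragment F, and note whether F accepts ε. Symbol fragments have C = 1 and do not accept ε. Then:
  r | p — new start ε-reaches every alternative's start; none of them accept ε, so the new accept is not reached: |closure| = 1 + 1 + 1 = 3
  (r | p)p — |closure| equals the left operand's closure size = 3 (its accept is not ε-reachable, so the closure stops there)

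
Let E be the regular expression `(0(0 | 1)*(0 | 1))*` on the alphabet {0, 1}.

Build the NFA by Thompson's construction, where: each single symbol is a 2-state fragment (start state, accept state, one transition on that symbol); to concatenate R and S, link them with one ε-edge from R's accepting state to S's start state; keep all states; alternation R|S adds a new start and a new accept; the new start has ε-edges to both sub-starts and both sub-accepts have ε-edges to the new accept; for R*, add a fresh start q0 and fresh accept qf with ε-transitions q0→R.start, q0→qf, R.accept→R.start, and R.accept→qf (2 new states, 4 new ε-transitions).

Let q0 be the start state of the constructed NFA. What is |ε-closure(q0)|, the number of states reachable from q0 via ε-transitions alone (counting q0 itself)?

3

Let C(F) = |ε-closure(F.start)| within fragment F, and note whether F accepts ε. Symbol fragments have C = 1 and do not accept ε. Then:
  0 | 1 — C = 1 + 1 + 1 = 3 (the new accept is not ε-reachable since no branch accepts ε)
  (0 | 1)* — new start has ε-edges to the inner start and to the new accept, so C = 2 + 3 = 5
  0 | 1 — C = 1 + 1 + 1 = 3 (the new accept is not ε-reachable since no branch accepts ε)
  0(0 | 1)*(0 | 1) — same as the first factor's closure: C = 1
  (0(0 | 1)*(0 | 1))* — the star's fresh start ε-reaches both the body's start and the fresh accept: C = 2 + 1 = 3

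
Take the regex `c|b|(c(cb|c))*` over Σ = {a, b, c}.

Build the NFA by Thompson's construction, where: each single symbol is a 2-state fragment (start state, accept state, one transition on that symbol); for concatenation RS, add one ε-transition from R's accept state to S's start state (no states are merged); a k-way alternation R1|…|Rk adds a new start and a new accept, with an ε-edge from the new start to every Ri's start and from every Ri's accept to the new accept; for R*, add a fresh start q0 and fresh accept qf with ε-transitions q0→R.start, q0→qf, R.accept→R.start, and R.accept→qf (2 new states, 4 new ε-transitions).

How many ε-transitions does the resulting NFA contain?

Recursing over subexpressions:
Each of the 6 symbol leaves contributes 0 ε-transitions.
  cb : 1 ε-transition
  cb|c : 5 ε-transitions
  c(cb|c) : 6 ε-transitions
  (c(cb|c))* : 10 ε-transitions
  c|b|(c(cb|c))* : 16 ε-transitions

16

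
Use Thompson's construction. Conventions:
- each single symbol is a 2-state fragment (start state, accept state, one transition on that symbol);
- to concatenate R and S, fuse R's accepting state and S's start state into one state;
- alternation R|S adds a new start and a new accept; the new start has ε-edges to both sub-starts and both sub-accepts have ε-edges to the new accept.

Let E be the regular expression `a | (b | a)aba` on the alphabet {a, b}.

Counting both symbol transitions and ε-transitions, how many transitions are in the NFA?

14

Recursing over subexpressions:
Each of the 6 symbol leaves contributes 1 transition (1 symbol, 0 ε).
  b | a — 6 transitions (2 symbol, 4 ε)
  (b | a)aba — 9 transitions (5 symbol, 4 ε)
  a | (b | a)aba — 14 transitions (6 symbol, 8 ε)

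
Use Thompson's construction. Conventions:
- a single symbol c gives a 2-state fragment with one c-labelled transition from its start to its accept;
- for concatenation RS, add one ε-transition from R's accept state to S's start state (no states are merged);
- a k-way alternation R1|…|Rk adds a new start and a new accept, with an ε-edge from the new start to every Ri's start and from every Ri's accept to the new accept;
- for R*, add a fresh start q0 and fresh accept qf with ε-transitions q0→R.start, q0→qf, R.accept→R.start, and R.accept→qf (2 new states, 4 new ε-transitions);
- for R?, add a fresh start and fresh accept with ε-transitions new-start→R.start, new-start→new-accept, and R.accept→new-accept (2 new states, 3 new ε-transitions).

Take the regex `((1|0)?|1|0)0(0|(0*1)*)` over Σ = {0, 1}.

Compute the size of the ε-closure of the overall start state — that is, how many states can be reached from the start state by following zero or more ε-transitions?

10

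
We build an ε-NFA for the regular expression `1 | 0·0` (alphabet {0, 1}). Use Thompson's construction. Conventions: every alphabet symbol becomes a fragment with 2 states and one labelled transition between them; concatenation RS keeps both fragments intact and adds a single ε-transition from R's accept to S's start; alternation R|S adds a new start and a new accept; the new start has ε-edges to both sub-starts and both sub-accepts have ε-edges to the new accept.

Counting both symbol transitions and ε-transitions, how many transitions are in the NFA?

8

Per subexpression:
Each of the 3 symbol leaves contributes 1 transition (1 symbol, 0 ε).
  0·0 — 3 transitions (2 symbol, 1 ε)
  1 | 0·0 — 8 transitions (3 symbol, 5 ε)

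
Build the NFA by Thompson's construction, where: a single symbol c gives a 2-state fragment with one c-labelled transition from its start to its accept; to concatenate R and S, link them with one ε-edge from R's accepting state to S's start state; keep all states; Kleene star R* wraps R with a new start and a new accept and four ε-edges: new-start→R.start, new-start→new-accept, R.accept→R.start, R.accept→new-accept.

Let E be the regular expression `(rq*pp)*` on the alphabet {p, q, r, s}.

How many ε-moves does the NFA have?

Recursing over subexpressions:
Each of the 4 symbol leaves contributes 0 ε-transitions.
  q* — 4 ε-transitions
  rq*pp — 7 ε-transitions
  (rq*pp)* — 11 ε-transitions

11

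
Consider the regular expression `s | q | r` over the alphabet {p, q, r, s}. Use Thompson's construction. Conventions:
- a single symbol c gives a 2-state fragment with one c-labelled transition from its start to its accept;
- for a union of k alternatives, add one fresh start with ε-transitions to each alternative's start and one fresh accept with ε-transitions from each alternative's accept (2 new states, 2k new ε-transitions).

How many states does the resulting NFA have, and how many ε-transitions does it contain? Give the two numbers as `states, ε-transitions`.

By structural recursion:
Each of the 3 symbol leaves contributes 2 states and 0 ε-transitions.
  s | q | r — 8 states, 6 ε-transitions

8, 6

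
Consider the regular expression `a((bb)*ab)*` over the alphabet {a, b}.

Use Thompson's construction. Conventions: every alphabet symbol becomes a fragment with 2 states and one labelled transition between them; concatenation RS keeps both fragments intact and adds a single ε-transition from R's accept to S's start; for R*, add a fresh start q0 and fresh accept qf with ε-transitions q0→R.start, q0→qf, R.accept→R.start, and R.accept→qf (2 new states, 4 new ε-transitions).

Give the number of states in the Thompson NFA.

14

Recursing over subexpressions:
Each of the 5 symbol leaves contributes a 2-state fragment.
  bb = 4 states
  (bb)* = 6 states
  (bb)*ab = 10 states
  ((bb)*ab)* = 12 states
  a((bb)*ab)* = 14 states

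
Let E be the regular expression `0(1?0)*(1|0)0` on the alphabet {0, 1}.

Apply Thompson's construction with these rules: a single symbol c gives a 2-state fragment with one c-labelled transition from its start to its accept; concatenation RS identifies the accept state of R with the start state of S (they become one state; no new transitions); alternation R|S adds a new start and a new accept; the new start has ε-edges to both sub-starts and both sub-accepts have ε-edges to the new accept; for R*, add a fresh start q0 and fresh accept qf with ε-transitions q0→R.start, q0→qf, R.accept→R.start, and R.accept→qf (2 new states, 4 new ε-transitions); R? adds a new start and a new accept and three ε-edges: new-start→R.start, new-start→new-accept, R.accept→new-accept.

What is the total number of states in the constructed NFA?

14

Recursing over subexpressions:
Each of the 6 symbol leaves contributes a 2-state fragment.
  1? → 4 states
  1?0 → 5 states
  (1?0)* → 7 states
  1|0 → 6 states
  0(1?0)*(1|0)0 → 14 states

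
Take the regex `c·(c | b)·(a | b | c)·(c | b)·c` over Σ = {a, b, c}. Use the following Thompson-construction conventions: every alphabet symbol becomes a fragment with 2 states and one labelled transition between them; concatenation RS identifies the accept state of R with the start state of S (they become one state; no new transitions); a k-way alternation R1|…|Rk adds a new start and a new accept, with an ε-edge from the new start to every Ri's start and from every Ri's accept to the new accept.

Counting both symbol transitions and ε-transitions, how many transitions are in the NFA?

Bottom-up over the parse tree:
Each of the 9 symbol leaves contributes 1 transition (1 symbol, 0 ε).
  c | b — 6 transitions (2 symbol, 4 ε)
  a | b | c — 9 transitions (3 symbol, 6 ε)
  c | b — 6 transitions (2 symbol, 4 ε)
  c·(c | b)·(a | b | c)·(c | b)·c — 23 transitions (9 symbol, 14 ε)

23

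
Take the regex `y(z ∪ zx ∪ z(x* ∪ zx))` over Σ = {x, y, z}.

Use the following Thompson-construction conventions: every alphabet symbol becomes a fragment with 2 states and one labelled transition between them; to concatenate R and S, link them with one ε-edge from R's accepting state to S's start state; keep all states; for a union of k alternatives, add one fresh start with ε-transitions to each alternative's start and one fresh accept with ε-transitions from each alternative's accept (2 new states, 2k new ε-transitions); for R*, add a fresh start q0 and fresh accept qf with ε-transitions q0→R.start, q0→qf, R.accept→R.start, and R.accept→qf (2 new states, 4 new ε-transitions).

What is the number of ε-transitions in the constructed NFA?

18

Recursing over subexpressions:
Each of the 8 symbol leaves contributes 0 ε-transitions.
  zx → 1 ε-transition
  x* → 4 ε-transitions
  zx → 1 ε-transition
  x* ∪ zx → 9 ε-transitions
  z(x* ∪ zx) → 10 ε-transitions
  z ∪ zx ∪ z(x* ∪ zx) → 17 ε-transitions
  y(z ∪ zx ∪ z(x* ∪ zx)) → 18 ε-transitions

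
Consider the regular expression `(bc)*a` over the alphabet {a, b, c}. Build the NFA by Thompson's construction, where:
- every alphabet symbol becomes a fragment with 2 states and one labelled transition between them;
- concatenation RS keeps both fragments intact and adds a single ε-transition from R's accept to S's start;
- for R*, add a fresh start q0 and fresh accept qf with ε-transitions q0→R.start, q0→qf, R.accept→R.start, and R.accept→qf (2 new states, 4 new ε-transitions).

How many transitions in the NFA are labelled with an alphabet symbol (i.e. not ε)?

3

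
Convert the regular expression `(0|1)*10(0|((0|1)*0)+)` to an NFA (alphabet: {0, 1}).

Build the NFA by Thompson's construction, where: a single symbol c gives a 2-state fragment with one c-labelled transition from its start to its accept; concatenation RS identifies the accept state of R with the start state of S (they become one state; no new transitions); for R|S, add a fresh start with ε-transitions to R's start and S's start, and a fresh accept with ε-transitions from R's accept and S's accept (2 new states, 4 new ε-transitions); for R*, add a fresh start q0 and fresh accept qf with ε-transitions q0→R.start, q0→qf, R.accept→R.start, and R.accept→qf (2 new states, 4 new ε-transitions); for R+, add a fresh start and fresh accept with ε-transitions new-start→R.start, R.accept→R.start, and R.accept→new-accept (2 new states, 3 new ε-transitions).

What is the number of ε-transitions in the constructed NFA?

23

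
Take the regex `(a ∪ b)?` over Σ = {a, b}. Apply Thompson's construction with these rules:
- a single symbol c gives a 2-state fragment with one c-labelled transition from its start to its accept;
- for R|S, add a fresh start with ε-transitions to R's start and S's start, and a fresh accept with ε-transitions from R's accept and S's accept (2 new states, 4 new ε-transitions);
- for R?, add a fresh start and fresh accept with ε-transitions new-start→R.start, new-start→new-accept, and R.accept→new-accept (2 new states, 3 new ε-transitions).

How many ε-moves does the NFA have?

7

Recursing over subexpressions:
Each of the 2 symbol leaves contributes 0 ε-transitions.
  a ∪ b → 4 ε-transitions
  (a ∪ b)? → 7 ε-transitions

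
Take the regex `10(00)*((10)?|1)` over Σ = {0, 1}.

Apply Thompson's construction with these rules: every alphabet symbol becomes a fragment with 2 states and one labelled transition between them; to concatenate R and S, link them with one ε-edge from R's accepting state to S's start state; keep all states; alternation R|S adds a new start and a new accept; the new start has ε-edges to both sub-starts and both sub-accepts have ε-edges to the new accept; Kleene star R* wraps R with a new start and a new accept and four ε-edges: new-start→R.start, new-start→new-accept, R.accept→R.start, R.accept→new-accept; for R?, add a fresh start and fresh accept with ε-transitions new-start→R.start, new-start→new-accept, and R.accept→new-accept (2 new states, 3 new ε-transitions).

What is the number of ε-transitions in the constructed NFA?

16

Bottom-up over the parse tree:
Each of the 7 symbol leaves contributes 0 ε-transitions.
  00 : 1 ε-transition
  (00)* : 5 ε-transitions
  10 : 1 ε-transition
  (10)? : 4 ε-transitions
  (10)?|1 : 8 ε-transitions
  10(00)*((10)?|1) : 16 ε-transitions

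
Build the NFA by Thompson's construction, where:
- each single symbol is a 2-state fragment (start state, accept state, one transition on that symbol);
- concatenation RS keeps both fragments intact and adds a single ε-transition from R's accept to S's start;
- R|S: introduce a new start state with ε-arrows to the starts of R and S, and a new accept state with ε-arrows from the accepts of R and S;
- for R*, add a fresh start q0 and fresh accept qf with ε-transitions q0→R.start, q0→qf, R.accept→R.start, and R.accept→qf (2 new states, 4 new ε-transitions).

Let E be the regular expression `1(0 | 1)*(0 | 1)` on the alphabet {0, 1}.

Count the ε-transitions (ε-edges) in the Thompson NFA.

Building bottom-up:
Each of the 5 symbol leaves contributes 0 ε-transitions.
  0 | 1 = 4 ε-transitions
  (0 | 1)* = 8 ε-transitions
  0 | 1 = 4 ε-transitions
  1(0 | 1)*(0 | 1) = 14 ε-transitions

14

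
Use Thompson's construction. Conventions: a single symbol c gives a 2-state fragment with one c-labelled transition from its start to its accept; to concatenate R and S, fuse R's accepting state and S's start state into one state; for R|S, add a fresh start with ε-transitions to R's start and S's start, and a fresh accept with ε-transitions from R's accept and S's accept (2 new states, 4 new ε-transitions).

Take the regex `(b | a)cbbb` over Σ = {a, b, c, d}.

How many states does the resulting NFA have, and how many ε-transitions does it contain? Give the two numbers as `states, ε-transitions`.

10, 4

Building bottom-up:
Each of the 6 symbol leaves contributes 2 states and 0 ε-transitions.
  b | a : 6 states, 4 ε-transitions
  (b | a)cbbb : 10 states, 4 ε-transitions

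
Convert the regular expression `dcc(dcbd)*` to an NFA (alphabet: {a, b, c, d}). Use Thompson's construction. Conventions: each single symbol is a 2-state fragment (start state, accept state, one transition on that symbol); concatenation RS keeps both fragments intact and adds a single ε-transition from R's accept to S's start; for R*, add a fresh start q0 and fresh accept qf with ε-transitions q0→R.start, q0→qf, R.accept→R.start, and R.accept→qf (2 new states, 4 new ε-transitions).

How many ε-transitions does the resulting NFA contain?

10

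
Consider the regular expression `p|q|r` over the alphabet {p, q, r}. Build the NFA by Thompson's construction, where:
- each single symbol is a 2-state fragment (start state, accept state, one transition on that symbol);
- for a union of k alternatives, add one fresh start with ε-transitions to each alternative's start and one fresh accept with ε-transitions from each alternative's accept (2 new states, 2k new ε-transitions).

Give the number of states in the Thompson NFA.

8

Per subexpression:
Each of the 3 symbol leaves contributes a 2-state fragment.
  p|q|r → 8 states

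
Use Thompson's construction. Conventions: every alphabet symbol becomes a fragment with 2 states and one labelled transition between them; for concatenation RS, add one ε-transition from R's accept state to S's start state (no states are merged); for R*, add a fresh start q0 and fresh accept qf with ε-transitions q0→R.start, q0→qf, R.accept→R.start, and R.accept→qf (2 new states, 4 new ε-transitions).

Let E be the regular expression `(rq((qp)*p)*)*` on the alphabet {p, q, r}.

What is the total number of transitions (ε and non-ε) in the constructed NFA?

21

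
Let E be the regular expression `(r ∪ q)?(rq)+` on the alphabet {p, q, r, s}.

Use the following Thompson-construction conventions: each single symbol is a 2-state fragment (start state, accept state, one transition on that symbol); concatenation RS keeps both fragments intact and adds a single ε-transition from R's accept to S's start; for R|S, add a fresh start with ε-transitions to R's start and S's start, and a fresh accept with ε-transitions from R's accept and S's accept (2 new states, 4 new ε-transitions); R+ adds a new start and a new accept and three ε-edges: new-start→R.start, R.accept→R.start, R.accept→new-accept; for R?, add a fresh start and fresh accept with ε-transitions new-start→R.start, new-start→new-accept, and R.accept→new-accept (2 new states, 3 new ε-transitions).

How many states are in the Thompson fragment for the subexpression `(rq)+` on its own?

6

Fragment for `(rq)+`:
Each of the 2 symbol leaves contributes a 2-state fragment.
  rq : 4 states
  (rq)+ : 6 states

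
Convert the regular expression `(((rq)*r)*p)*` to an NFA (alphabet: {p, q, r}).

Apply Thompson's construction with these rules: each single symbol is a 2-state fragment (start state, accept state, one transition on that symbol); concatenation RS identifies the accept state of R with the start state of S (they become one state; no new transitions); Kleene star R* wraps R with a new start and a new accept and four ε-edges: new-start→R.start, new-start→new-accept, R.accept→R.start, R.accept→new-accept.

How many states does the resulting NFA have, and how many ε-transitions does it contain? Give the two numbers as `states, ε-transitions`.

Building bottom-up:
Each of the 4 symbol leaves contributes 2 states and 0 ε-transitions.
  rq → 3 states, 0 ε-transitions
  (rq)* → 5 states, 4 ε-transitions
  (rq)*r → 6 states, 4 ε-transitions
  ((rq)*r)* → 8 states, 8 ε-transitions
  ((rq)*r)*p → 9 states, 8 ε-transitions
  (((rq)*r)*p)* → 11 states, 12 ε-transitions

11, 12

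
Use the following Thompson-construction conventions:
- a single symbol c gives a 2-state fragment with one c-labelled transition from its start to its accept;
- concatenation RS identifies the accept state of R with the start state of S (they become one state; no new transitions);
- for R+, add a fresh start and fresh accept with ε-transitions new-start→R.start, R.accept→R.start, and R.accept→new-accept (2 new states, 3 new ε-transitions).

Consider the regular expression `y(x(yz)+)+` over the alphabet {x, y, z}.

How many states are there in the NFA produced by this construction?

9

Per subexpression:
Each of the 4 symbol leaves contributes a 2-state fragment.
  yz — 3 states
  (yz)+ — 5 states
  x(yz)+ — 6 states
  (x(yz)+)+ — 8 states
  y(x(yz)+)+ — 9 states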